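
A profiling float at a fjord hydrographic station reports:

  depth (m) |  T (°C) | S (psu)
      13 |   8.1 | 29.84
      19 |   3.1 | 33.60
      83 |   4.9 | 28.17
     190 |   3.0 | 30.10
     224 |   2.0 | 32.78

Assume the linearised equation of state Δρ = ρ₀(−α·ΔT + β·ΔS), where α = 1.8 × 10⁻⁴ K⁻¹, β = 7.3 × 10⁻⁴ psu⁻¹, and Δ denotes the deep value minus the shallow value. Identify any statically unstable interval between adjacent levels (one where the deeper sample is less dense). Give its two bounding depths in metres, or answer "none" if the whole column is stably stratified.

Evaluate Δρ/ρ₀ = −αΔT + βΔS across each adjacent pair:
  13–19 m: −αΔT+βΔS = −(1.8 × 10⁻⁴)(-5.0)+(7.3 × 10⁻⁴)(+3.76) = 3.6 × 10⁻³ → stable
  19–83 m: −αΔT+βΔS = −(1.8 × 10⁻⁴)(+1.8)+(7.3 × 10⁻⁴)(-5.43) = -4.3 × 10⁻³ → UNSTABLE
  83–190 m: −αΔT+βΔS = −(1.8 × 10⁻⁴)(-1.9)+(7.3 × 10⁻⁴)(+1.93) = 1.8 × 10⁻³ → stable
  190–224 m: −αΔT+βΔS = −(1.8 × 10⁻⁴)(-1.0)+(7.3 × 10⁻⁴)(+2.68) = 2.1 × 10⁻³ → stable
The 19–83 m interval has Δρ < 0: lighter water underlies denser water.

19–83 m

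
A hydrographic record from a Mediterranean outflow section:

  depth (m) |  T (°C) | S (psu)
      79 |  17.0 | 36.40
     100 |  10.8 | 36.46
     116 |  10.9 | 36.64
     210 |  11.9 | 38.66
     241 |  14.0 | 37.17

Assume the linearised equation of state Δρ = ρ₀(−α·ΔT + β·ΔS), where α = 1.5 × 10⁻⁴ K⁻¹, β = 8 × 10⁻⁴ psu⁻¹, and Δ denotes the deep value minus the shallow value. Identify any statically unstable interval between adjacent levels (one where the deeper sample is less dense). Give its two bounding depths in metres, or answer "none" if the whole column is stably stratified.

210–241 m

Evaluate Δρ/ρ₀ = −αΔT + βΔS across each adjacent pair:
  79–100 m: −αΔT+βΔS = −(1.5 × 10⁻⁴)(-6.2)+(8 × 10⁻⁴)(+0.06) = 9.8 × 10⁻⁴ → stable
  100–116 m: −αΔT+βΔS = −(1.5 × 10⁻⁴)(+0.1)+(8 × 10⁻⁴)(+0.18) = 1.3 × 10⁻⁴ → stable
  116–210 m: −αΔT+βΔS = −(1.5 × 10⁻⁴)(+1.0)+(8 × 10⁻⁴)(+2.02) = 1.5 × 10⁻³ → stable
  210–241 m: −αΔT+βΔS = −(1.5 × 10⁻⁴)(+2.1)+(8 × 10⁻⁴)(-1.49) = -1.5 × 10⁻³ → UNSTABLE
The 210–241 m interval has Δρ < 0: lighter water underlies denser water.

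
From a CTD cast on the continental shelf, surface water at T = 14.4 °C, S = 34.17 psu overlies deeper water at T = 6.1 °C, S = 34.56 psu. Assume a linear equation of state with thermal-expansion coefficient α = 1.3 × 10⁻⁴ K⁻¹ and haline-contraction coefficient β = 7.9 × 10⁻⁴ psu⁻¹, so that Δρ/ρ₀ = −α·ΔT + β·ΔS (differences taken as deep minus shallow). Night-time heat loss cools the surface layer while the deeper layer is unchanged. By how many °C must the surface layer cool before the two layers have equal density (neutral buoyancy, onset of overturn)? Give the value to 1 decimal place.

10.7 °C

Neutral buoyancy requires Δρ = 0, i.e. −α(T_deep − T_surf′) + β(S_deep − S_surf) = 0.
T_surf′ = T_deep − (β/α)·ΔS = 6.1 − (7.9 × 10⁻⁴/1.3 × 10⁻⁴)·(+0.39) = 3.730 °C.
Cooling required: 14.4 − (3.730) = 10.670 °C.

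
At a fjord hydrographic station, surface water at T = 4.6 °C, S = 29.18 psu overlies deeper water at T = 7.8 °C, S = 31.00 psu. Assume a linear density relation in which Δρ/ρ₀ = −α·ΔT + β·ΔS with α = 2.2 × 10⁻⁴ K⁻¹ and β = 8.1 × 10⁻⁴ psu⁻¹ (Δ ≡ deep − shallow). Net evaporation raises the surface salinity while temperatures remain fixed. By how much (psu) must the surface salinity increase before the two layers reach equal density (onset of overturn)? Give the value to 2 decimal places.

Neutral buoyancy requires −α(T_deep − T_surf) + β(S_deep − S_surf′) = 0.
S_surf′ = S_deep − (α/β)·ΔT = 31.00 − (2.2 × 10⁻⁴/8.1 × 10⁻⁴)·(+3.2) = 30.1309 psu.
Increase required: 30.1309 − 29.18 = 0.9509 psu.

0.95 psu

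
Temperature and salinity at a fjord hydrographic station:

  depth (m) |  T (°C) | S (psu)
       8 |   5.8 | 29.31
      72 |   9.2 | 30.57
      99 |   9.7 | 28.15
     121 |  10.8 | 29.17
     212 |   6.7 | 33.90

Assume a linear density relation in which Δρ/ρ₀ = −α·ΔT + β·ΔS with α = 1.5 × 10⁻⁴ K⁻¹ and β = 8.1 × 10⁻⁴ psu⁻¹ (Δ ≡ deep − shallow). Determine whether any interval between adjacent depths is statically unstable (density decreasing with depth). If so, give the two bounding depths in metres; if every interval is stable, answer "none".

72–99 m

Evaluate Δρ/ρ₀ = −αΔT + βΔS across each adjacent pair:
  8–72 m: −αΔT+βΔS = −(1.5 × 10⁻⁴)(+3.4)+(8.1 × 10⁻⁴)(+1.26) = 5.1 × 10⁻⁴ → stable
  72–99 m: −αΔT+βΔS = −(1.5 × 10⁻⁴)(+0.5)+(8.1 × 10⁻⁴)(-2.42) = -2.0 × 10⁻³ → UNSTABLE
  99–121 m: −αΔT+βΔS = −(1.5 × 10⁻⁴)(+1.1)+(8.1 × 10⁻⁴)(+1.02) = 6.6 × 10⁻⁴ → stable
  121–212 m: −αΔT+βΔS = −(1.5 × 10⁻⁴)(-4.1)+(8.1 × 10⁻⁴)(+4.73) = 4.4 × 10⁻³ → stable
The 72–99 m interval has Δρ < 0: lighter water underlies denser water.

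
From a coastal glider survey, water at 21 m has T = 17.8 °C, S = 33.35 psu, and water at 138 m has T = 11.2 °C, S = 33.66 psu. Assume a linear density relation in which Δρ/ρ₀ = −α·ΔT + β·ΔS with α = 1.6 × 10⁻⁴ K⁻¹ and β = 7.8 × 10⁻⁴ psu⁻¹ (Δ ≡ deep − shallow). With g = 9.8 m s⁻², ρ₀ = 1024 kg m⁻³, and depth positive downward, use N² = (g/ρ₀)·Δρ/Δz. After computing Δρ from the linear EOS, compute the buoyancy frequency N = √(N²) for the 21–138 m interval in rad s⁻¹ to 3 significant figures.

0.0104 rad s⁻¹

ΔT = -6.6 K, ΔS = +0.31 psu (deep − shallow).
Δρ/ρ₀ = −αΔT + βΔS = 1.056 × 10⁻³ + 2.418 × 10⁻⁴ = 1.2978 × 10⁻³, so Δρ ≈ 1.329 kg m⁻³.
N² = (g/ρ₀)·Δρ/Δz = g·(Δρ/ρ₀)/Δz = 9.8 × 1.2978 × 10⁻³ / 117 = 1.0870 × 10⁻⁴ s⁻².
N = √(1.0870 × 10⁻⁴) = 0.010426 rad s⁻¹ ≈ 0.0104 rad s⁻¹.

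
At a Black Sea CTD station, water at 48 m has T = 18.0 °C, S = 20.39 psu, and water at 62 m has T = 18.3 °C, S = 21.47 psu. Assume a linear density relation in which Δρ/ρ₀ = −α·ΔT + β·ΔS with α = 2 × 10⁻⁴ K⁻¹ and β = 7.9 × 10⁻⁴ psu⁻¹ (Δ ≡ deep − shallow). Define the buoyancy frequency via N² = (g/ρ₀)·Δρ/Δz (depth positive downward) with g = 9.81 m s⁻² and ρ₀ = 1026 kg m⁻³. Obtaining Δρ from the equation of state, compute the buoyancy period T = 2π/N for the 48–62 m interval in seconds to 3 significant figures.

ΔT = +0.3 K, ΔS = +1.08 psu (deep − shallow).
Δρ/ρ₀ = −αΔT + βΔS = -6.00 × 10⁻⁵ + 8.532 × 10⁻⁴ = 7.932 × 10⁻⁴, so Δρ ≈ 0.8138 kg m⁻³.
N² = (g/ρ₀)·Δρ/Δz = g·(Δρ/ρ₀)/Δz = 9.81 × 7.932 × 10⁻⁴ / 14 = 5.5581 × 10⁻⁴ s⁻².
N = √(5.5581 × 10⁻⁴) = 0.023576 rad s⁻¹ → T = 2π/N = 266.51 s ≈ 267 s.

267 s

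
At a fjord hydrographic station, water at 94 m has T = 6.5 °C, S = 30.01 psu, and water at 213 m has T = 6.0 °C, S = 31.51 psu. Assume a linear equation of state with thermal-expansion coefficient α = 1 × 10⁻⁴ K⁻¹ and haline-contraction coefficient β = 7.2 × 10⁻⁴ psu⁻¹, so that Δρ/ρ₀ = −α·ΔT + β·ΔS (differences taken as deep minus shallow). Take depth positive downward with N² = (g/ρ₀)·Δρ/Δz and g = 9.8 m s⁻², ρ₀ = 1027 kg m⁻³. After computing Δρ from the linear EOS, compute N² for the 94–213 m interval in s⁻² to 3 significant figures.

ΔT = -0.5 K, ΔS = +1.50 psu (deep − shallow).
Δρ/ρ₀ = −αΔT + βΔS = 5.00 × 10⁻⁵ + 1.08 × 10⁻³ = 1.13 × 10⁻³, so Δρ ≈ 1.161 kg m⁻³.
N² = (g/ρ₀)·Δρ/Δz = g·(Δρ/ρ₀)/Δz = 9.8 × 1.13 × 10⁻³ / 119 = 9.3059 × 10⁻⁵ s⁻² ≈ 9.31 × 10⁻⁵ s⁻².

9.31 × 10⁻⁵ s⁻²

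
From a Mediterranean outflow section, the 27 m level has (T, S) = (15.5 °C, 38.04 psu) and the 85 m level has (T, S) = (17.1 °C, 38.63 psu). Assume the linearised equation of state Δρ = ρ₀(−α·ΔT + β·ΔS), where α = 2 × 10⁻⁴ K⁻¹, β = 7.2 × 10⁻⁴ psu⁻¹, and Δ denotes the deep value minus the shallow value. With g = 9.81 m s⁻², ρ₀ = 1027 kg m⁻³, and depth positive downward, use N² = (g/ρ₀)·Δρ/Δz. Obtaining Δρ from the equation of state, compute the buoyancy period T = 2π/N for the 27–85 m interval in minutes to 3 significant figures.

ΔT = +1.6 K, ΔS = +0.59 psu (deep − shallow).
Δρ/ρ₀ = −αΔT + βΔS = -3.20 × 10⁻⁴ + 4.248 × 10⁻⁴ = 1.048 × 10⁻⁴, so Δρ ≈ 0.1076 kg m⁻³.
N² = (g/ρ₀)·Δρ/Δz = g·(Δρ/ρ₀)/Δz = 9.81 × 1.048 × 10⁻⁴ / 58 = 1.7726 × 10⁻⁵ s⁻².
N = √(1.7726 × 10⁻⁵) = 4.2102 × 10⁻³ rad s⁻¹ → T = 2π/N = 1.4924 × 10³ s = 24.873 min ≈ 24.9 min.

24.9 min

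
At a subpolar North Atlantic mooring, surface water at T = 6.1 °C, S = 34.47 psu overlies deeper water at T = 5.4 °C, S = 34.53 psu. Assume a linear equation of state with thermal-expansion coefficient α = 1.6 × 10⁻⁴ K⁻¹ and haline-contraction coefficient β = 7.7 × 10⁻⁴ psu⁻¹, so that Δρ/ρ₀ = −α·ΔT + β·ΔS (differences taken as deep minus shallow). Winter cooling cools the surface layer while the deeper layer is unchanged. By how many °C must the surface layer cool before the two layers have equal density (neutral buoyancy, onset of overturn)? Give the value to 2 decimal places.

Neutral buoyancy requires Δρ = 0, i.e. −α(T_deep − T_surf′) + β(S_deep − S_surf) = 0.
T_surf′ = T_deep − (β/α)·ΔS = 5.4 − (7.7 × 10⁻⁴/1.6 × 10⁻⁴)·(+0.06) = 5.1113 °C.
Cooling required: 6.1 − (5.1113) = 0.9887 °C.

0.99 °C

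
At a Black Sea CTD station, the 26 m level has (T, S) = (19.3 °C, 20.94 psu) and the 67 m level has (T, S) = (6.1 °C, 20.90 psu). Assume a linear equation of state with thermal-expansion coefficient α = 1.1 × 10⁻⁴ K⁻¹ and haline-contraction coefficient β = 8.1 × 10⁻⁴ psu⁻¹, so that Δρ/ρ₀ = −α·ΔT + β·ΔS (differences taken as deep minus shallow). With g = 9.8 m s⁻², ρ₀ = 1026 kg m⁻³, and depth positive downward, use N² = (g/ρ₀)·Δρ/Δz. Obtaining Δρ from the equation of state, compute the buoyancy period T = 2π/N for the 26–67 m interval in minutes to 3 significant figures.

ΔT = -13.2 K, ΔS = -0.04 psu (deep − shallow).
Δρ/ρ₀ = −αΔT + βΔS = 1.452 × 10⁻³ − 3.24 × 10⁻⁵ = 1.4196 × 10⁻³, so Δρ ≈ 1.457 kg m⁻³.
N² = (g/ρ₀)·Δρ/Δz = g·(Δρ/ρ₀)/Δz = 9.8 × 1.4196 × 10⁻³ / 41 = 3.3932 × 10⁻⁴ s⁻².
N = √(3.3932 × 10⁻⁴) = 0.018421 rad s⁻¹ → T = 2π/N = 341.09 s = 5.6848 min ≈ 5.68 min.

5.68 min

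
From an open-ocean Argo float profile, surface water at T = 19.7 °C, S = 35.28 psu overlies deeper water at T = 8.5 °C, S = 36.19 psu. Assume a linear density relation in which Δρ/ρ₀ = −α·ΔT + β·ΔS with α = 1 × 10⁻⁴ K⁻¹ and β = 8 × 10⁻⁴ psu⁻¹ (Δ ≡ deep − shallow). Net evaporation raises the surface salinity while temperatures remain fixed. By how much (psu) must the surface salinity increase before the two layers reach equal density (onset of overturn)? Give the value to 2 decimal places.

Neutral buoyancy requires −α(T_deep − T_surf) + β(S_deep − S_surf′) = 0.
S_surf′ = S_deep − (α/β)·ΔT = 36.19 − (1 × 10⁻⁴/8 × 10⁻⁴)·(-11.2) = 37.5900 psu.
Increase required: 37.5900 − 35.28 = 2.3100 psu.

2.31 psu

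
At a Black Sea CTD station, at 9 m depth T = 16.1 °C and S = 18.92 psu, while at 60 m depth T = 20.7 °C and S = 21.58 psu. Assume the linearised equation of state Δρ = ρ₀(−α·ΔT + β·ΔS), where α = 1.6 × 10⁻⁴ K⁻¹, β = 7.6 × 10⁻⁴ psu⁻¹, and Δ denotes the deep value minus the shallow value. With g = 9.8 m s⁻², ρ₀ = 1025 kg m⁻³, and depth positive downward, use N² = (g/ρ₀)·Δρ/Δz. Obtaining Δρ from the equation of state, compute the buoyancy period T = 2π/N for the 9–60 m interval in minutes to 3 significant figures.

ΔT = +4.6 K, ΔS = +2.66 psu (deep − shallow).
Δρ/ρ₀ = −αΔT + βΔS = -7.36 × 10⁻⁴ + 2.0216 × 10⁻³ = 1.2856 × 10⁻³, so Δρ ≈ 1.318 kg m⁻³.
N² = (g/ρ₀)·Δρ/Δz = g·(Δρ/ρ₀)/Δz = 9.8 × 1.2856 × 10⁻³ / 51 = 2.4704 × 10⁻⁴ s⁻².
N = √(2.4704 × 10⁻⁴) = 0.015718 rad s⁻¹ → T = 2π/N = 399.74 s = 6.6623 min ≈ 6.66 min.

6.66 min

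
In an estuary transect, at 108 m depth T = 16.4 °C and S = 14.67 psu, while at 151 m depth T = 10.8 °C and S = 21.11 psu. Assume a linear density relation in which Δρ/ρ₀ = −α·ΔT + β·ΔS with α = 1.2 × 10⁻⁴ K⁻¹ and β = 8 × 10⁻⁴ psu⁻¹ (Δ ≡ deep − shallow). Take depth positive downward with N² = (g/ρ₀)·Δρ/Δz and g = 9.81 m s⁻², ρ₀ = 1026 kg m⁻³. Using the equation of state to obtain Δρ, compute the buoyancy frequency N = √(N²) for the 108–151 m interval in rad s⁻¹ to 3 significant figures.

ΔT = -5.6 K, ΔS = +6.44 psu (deep − shallow).
Δρ/ρ₀ = −αΔT + βΔS = 6.72 × 10⁻⁴ + 5.152 × 10⁻³ = 5.824 × 10⁻³, so Δρ ≈ 5.975 kg m⁻³.
N² = (g/ρ₀)·Δρ/Δz = g·(Δρ/ρ₀)/Δz = 9.81 × 5.824 × 10⁻³ / 43 = 1.3287 × 10⁻³ s⁻².
N = √(1.3287 × 10⁻³) = 0.036451 rad s⁻¹ ≈ 0.0365 rad s⁻¹.

0.0365 rad s⁻¹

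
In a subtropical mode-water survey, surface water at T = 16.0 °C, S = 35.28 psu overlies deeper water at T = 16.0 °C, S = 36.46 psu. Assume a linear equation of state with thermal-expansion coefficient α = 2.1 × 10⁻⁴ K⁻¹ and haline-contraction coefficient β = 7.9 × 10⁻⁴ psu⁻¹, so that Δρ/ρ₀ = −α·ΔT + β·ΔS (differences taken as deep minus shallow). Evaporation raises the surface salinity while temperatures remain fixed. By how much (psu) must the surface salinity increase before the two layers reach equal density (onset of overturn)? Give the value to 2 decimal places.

1.18 psu

Neutral buoyancy requires −α(T_deep − T_surf) + β(S_deep − S_surf′) = 0.
S_surf′ = S_deep − (α/β)·ΔT = 36.46 − (2.1 × 10⁻⁴/7.9 × 10⁻⁴)·(+0.0) = 36.4600 psu.
Increase required: 36.4600 − 35.28 = 1.1800 psu.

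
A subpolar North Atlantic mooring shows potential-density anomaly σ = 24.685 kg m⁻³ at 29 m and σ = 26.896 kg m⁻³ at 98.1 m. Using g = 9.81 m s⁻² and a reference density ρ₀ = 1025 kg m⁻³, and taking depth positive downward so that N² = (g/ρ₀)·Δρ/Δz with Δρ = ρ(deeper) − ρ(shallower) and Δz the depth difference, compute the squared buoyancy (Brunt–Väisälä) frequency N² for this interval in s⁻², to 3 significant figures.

Δρ = 1026.896 − 1024.685 = 2.211 kg m⁻³ over Δz = 98.1 − 29 = 69.1 m.
N² = (9.81/1025) × (2.211/69.1) = 3.0624 × 10⁻⁴ s⁻² ≈ 3.06 × 10⁻⁴ s⁻².

3.06 × 10⁻⁴ s⁻²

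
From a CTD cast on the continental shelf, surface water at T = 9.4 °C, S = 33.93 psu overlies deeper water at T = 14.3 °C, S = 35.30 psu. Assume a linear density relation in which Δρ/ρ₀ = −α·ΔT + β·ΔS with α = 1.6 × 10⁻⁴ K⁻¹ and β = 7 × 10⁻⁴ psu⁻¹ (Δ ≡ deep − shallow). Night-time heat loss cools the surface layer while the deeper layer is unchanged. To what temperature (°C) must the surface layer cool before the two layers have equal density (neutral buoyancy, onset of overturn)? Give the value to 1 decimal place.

8.3 °C

Neutral buoyancy requires Δρ = 0, i.e. −α(T_deep − T_surf′) + β(S_deep − S_surf) = 0.
T_surf′ = T_deep − (β/α)·ΔS = 14.3 − (7 × 10⁻⁴/1.6 × 10⁻⁴)·(+1.37) = 8.306 °C.
Cooling required: 9.4 − (8.306) = 1.094 °C.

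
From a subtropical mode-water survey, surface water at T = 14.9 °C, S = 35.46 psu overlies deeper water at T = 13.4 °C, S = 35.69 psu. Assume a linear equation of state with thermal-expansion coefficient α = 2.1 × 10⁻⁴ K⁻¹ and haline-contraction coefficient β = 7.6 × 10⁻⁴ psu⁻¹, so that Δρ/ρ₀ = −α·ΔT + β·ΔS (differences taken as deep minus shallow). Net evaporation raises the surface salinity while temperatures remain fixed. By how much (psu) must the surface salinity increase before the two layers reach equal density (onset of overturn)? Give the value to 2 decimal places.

Neutral buoyancy requires −α(T_deep − T_surf) + β(S_deep − S_surf′) = 0.
S_surf′ = S_deep − (α/β)·ΔT = 35.69 − (2.1 × 10⁻⁴/7.6 × 10⁻⁴)·(-1.5) = 36.1045 psu.
Increase required: 36.1045 − 35.46 = 0.6445 psu.

0.64 psu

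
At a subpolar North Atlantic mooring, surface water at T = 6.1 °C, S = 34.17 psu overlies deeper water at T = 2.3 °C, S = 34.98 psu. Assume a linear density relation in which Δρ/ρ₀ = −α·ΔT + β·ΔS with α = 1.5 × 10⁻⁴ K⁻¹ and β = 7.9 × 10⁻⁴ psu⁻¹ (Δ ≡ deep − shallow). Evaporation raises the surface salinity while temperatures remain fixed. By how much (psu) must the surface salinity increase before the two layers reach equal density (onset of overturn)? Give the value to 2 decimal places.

Neutral buoyancy requires −α(T_deep − T_surf) + β(S_deep − S_surf′) = 0.
S_surf′ = S_deep − (α/β)·ΔT = 34.98 − (1.5 × 10⁻⁴/7.9 × 10⁻⁴)·(-3.8) = 35.7015 psu.
Increase required: 35.7015 − 34.17 = 1.5315 psu.

1.53 psu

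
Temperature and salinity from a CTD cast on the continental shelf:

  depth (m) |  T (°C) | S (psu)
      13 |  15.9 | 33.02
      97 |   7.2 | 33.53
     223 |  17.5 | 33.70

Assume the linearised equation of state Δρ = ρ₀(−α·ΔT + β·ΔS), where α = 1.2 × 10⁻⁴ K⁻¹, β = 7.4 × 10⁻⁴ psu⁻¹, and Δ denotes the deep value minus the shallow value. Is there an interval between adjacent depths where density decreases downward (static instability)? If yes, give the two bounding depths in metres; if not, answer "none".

97–223 m

Evaluate Δρ/ρ₀ = −αΔT + βΔS across each adjacent pair:
  13–97 m: −αΔT+βΔS = −(1.2 × 10⁻⁴)(-8.7)+(7.4 × 10⁻⁴)(+0.51) = 1.4 × 10⁻³ → stable
  97–223 m: −αΔT+βΔS = −(1.2 × 10⁻⁴)(+10.3)+(7.4 × 10⁻⁴)(+0.17) = -1.1 × 10⁻³ → UNSTABLE
The 97–223 m interval has Δρ < 0: lighter water underlies denser water.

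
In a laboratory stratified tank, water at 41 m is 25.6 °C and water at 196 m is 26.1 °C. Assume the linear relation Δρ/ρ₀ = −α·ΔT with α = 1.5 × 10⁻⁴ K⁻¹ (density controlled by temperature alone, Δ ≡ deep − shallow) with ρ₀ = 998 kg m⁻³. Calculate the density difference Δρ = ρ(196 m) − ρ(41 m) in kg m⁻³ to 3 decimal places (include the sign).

-0.075 kg m⁻³

ΔT = +0.5 K, Δρ/ρ₀ = −αΔT = -7.50 × 10⁻⁵.
Δρ = 998 × (-7.50 × 10⁻⁵) = -0.075 kg m⁻³.
Negative Δρ: lighter below, statically unstable.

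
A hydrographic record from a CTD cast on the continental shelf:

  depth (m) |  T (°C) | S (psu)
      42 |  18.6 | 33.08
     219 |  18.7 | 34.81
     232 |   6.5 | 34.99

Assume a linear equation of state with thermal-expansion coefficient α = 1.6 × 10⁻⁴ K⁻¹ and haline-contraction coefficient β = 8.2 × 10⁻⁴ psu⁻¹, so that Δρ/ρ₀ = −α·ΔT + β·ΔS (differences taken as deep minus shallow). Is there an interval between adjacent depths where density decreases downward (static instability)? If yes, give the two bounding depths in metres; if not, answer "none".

none

Evaluate Δρ/ρ₀ = −αΔT + βΔS across each adjacent pair:
  42–219 m: −αΔT+βΔS = −(1.6 × 10⁻⁴)(+0.1)+(8.2 × 10⁻⁴)(+1.73) = 1.4 × 10⁻³ → stable
  219–232 m: −αΔT+βΔS = −(1.6 × 10⁻⁴)(-12.2)+(8.2 × 10⁻⁴)(+0.18) = 2.1 × 10⁻³ → stable
Every interval has Δρ > 0: the column is stably stratified throughout.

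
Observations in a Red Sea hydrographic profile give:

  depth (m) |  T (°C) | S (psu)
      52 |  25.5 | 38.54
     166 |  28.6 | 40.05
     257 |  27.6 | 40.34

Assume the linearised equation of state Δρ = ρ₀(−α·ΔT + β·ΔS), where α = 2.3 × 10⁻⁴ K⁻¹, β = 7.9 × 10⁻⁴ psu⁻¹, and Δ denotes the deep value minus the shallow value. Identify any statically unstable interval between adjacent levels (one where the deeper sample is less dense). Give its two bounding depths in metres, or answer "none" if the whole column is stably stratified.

Evaluate Δρ/ρ₀ = −αΔT + βΔS across each adjacent pair:
  52–166 m: −αΔT+βΔS = −(2.3 × 10⁻⁴)(+3.1)+(7.9 × 10⁻⁴)(+1.51) = 4.8 × 10⁻⁴ → stable
  166–257 m: −αΔT+βΔS = −(2.3 × 10⁻⁴)(-1.0)+(7.9 × 10⁻⁴)(+0.29) = 4.6 × 10⁻⁴ → stable
Every interval has Δρ > 0: the column is stably stratified throughout.

none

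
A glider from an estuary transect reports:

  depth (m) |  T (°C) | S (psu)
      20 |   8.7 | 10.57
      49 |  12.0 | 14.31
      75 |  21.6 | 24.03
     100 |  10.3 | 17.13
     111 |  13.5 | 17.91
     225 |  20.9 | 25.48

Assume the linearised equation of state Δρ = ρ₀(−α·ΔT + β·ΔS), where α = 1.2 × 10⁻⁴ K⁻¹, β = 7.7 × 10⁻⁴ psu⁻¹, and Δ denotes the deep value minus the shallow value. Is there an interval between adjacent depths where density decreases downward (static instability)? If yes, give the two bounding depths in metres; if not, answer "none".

Evaluate Δρ/ρ₀ = −αΔT + βΔS across each adjacent pair:
  20–49 m: −αΔT+βΔS = −(1.2 × 10⁻⁴)(+3.3)+(7.7 × 10⁻⁴)(+3.74) = 2.5 × 10⁻³ → stable
  49–75 m: −αΔT+βΔS = −(1.2 × 10⁻⁴)(+9.6)+(7.7 × 10⁻⁴)(+9.72) = 6.3 × 10⁻³ → stable
  75–100 m: −αΔT+βΔS = −(1.2 × 10⁻⁴)(-11.3)+(7.7 × 10⁻⁴)(-6.90) = -4.0 × 10⁻³ → UNSTABLE
  100–111 m: −αΔT+βΔS = −(1.2 × 10⁻⁴)(+3.2)+(7.7 × 10⁻⁴)(+0.78) = 2.2 × 10⁻⁴ → stable
  111–225 m: −αΔT+βΔS = −(1.2 × 10⁻⁴)(+7.4)+(7.7 × 10⁻⁴)(+7.57) = 4.9 × 10⁻³ → stable
The 75–100 m interval has Δρ < 0: lighter water underlies denser water.

75–100 m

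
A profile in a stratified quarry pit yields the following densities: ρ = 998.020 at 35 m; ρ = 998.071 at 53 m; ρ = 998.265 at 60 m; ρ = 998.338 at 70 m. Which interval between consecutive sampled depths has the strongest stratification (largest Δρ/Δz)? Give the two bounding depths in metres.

53–60 m

Compute the density gradient over each adjacent pair:
  35–53 m: Δρ/Δz = 0.051/18 = 2.8 × 10⁻³ kg m⁻⁴
  53–60 m: Δρ/Δz = 0.194/7 = 0.028 kg m⁻⁴
  60–70 m: Δρ/Δz = 0.073/10 = 7.3 × 10⁻³ kg m⁻⁴
The largest gradient is in the 53–60 m interval — the pycnocline.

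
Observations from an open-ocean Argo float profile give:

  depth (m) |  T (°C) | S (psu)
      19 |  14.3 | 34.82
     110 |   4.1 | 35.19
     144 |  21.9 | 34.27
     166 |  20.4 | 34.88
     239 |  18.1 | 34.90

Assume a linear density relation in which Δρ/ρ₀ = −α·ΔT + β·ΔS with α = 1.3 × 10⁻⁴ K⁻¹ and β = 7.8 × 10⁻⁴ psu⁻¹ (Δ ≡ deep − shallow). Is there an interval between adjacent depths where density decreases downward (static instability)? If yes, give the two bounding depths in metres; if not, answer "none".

110–144 m

Evaluate Δρ/ρ₀ = −αΔT + βΔS across each adjacent pair:
  19–110 m: −αΔT+βΔS = −(1.3 × 10⁻⁴)(-10.2)+(7.8 × 10⁻⁴)(+0.37) = 1.6 × 10⁻³ → stable
  110–144 m: −αΔT+βΔS = −(1.3 × 10⁻⁴)(+17.8)+(7.8 × 10⁻⁴)(-0.92) = -3.0 × 10⁻³ → UNSTABLE
  144–166 m: −αΔT+βΔS = −(1.3 × 10⁻⁴)(-1.5)+(7.8 × 10⁻⁴)(+0.61) = 6.7 × 10⁻⁴ → stable
  166–239 m: −αΔT+βΔS = −(1.3 × 10⁻⁴)(-2.3)+(7.8 × 10⁻⁴)(+0.02) = 3.1 × 10⁻⁴ → stable
The 110–144 m interval has Δρ < 0: lighter water underlies denser water.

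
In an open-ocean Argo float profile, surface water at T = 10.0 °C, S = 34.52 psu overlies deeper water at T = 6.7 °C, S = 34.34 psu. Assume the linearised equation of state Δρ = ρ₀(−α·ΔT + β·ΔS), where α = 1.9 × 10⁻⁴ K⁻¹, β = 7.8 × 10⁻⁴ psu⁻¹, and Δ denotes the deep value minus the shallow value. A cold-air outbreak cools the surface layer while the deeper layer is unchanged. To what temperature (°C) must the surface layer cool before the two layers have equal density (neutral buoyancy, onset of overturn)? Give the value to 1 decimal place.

7.4 °C

Neutral buoyancy requires Δρ = 0, i.e. −α(T_deep − T_surf′) + β(S_deep − S_surf) = 0.
T_surf′ = T_deep − (β/α)·ΔS = 6.7 − (7.8 × 10⁻⁴/1.9 × 10⁻⁴)·(-0.18) = 7.439 °C.
Cooling required: 10.0 − (7.439) = 2.561 °C.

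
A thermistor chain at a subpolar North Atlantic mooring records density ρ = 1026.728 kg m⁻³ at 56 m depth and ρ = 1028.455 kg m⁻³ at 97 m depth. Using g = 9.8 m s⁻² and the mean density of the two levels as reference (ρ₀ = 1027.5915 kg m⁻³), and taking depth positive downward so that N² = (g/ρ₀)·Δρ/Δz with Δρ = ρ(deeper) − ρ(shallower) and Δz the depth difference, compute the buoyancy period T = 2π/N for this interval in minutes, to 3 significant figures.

5.22 min

Δρ = 1028.455 − 1026.728 = 1.727 kg m⁻³ over Δz = 97 − 56 = 41 m.
N² = (9.8/1027.5915) × (1.727/41) = 4.0171 × 10⁻⁴ s⁻².
N = √(4.0171 × 10⁻⁴) = 0.020043 rad s⁻¹, so T = 2π/N = 313.49 s = 5.2248 min ≈ 5.22 min.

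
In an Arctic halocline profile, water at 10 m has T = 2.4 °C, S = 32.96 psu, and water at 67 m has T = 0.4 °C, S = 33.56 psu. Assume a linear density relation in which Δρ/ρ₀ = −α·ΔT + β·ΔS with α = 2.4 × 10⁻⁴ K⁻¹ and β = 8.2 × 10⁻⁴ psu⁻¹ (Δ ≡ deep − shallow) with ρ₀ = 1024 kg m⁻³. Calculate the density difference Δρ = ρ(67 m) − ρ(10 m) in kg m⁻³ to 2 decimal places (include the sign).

+1.00 kg m⁻³

ΔT = -2.0 K, ΔS = +0.60 psu (deep − shallow).
Δρ/ρ₀ = −(2.4 × 10⁻⁴)(-2.0) + (8.2 × 10⁻⁴)(+0.60) = 9.72 × 10⁻⁴.
Δρ = 1024 × (9.72 × 10⁻⁴) = +1.00 kg m⁻³.
Positive Δρ: denser below, stable.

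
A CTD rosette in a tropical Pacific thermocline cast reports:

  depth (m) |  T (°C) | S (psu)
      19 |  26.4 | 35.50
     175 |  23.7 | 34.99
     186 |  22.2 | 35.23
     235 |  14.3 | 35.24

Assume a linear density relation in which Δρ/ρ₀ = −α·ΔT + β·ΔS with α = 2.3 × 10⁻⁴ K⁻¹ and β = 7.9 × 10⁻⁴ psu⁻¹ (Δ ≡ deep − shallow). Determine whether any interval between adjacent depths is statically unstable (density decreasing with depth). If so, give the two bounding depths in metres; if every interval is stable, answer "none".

Evaluate Δρ/ρ₀ = −αΔT + βΔS across each adjacent pair:
  19–175 m: −αΔT+βΔS = −(2.3 × 10⁻⁴)(-2.7)+(7.9 × 10⁻⁴)(-0.51) = 2.2 × 10⁻⁴ → stable
  175–186 m: −αΔT+βΔS = −(2.3 × 10⁻⁴)(-1.5)+(7.9 × 10⁻⁴)(+0.24) = 5.3 × 10⁻⁴ → stable
  186–235 m: −αΔT+βΔS = −(2.3 × 10⁻⁴)(-7.9)+(7.9 × 10⁻⁴)(+0.01) = 1.8 × 10⁻³ → stable
Every interval has Δρ > 0: the column is stably stratified throughout.

none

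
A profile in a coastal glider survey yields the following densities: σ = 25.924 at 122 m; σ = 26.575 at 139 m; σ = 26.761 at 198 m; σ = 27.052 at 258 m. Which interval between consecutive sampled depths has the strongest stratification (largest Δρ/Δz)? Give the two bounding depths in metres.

122–139 m

Compute the density gradient over each adjacent pair:
  122–139 m: Δρ/Δz = 0.651/17 = 0.038 kg m⁻⁴
  139–198 m: Δρ/Δz = 0.186/59 = 3.2 × 10⁻³ kg m⁻⁴
  198–258 m: Δρ/Δz = 0.291/60 = 4.8 × 10⁻³ kg m⁻⁴
The largest gradient is in the 122–139 m interval — the pycnocline.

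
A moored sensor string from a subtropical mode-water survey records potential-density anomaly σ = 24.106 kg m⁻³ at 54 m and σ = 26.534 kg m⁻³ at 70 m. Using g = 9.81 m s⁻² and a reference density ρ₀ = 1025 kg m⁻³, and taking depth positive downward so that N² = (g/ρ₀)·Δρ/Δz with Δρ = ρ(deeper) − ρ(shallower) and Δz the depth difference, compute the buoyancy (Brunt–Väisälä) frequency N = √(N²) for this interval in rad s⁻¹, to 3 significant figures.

Δρ = 1026.534 − 1024.106 = 2.428 kg m⁻³ over Δz = 70 − 54 = 16 m.
N² = (9.81/1025) × (2.428/16) = 1.4524 × 10⁻³ s⁻².
N = √(1.4524 × 10⁻³) = 0.038110 rad s⁻¹ ≈ 0.0381 rad s⁻¹.

0.0381 rad s⁻¹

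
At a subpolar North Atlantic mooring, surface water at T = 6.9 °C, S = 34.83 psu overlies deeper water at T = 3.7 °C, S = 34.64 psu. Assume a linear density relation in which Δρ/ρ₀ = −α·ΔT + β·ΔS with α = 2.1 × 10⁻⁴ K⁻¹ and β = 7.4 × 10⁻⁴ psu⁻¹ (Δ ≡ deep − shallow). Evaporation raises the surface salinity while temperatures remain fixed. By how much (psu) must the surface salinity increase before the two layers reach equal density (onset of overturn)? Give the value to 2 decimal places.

0.72 psu

Neutral buoyancy requires −α(T_deep − T_surf) + β(S_deep − S_surf′) = 0.
S_surf′ = S_deep − (α/β)·ΔT = 34.64 − (2.1 × 10⁻⁴/7.4 × 10⁻⁴)·(-3.2) = 35.5481 psu.
Increase required: 35.5481 − 34.83 = 0.7181 psu.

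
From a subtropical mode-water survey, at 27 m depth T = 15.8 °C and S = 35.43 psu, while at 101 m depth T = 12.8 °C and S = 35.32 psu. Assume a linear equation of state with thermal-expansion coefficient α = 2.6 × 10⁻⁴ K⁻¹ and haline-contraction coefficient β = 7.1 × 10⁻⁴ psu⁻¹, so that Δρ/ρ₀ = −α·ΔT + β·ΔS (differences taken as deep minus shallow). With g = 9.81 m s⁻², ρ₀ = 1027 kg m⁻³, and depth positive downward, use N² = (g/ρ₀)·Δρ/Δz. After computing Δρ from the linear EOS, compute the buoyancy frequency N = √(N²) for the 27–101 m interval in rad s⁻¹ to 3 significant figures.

9.65 × 10⁻³ rad s⁻¹

ΔT = -3.0 K, ΔS = -0.11 psu (deep − shallow).
Δρ/ρ₀ = −αΔT + βΔS = 7.80 × 10⁻⁴ − 7.81 × 10⁻⁵ = 7.019 × 10⁻⁴, so Δρ ≈ 0.7209 kg m⁻³.
N² = (g/ρ₀)·Δρ/Δz = g·(Δρ/ρ₀)/Δz = 9.81 × 7.019 × 10⁻⁴ / 74 = 9.3049 × 10⁻⁵ s⁻².
N = √(9.3049 × 10⁻⁵) = 9.6462 × 10⁻³ rad s⁻¹ ≈ 9.65 × 10⁻³ rad s⁻¹.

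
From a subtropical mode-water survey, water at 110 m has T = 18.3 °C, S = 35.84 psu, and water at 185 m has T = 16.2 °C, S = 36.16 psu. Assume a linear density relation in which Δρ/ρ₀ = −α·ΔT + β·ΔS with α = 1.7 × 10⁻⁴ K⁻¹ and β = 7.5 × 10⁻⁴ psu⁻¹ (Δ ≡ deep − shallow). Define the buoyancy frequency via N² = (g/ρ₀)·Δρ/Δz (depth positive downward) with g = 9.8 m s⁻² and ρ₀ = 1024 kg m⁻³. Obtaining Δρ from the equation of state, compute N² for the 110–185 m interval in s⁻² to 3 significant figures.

ΔT = -2.1 K, ΔS = +0.32 psu (deep − shallow).
Δρ/ρ₀ = −αΔT + βΔS = 3.57 × 10⁻⁴ + 2.40 × 10⁻⁴ = 5.97 × 10⁻⁴, so Δρ ≈ 0.6113 kg m⁻³.
N² = (g/ρ₀)·Δρ/Δz = g·(Δρ/ρ₀)/Δz = 9.8 × 5.97 × 10⁻⁴ / 75 = 7.8008 × 10⁻⁵ s⁻² ≈ 7.80 × 10⁻⁵ s⁻².

7.80 × 10⁻⁵ s⁻²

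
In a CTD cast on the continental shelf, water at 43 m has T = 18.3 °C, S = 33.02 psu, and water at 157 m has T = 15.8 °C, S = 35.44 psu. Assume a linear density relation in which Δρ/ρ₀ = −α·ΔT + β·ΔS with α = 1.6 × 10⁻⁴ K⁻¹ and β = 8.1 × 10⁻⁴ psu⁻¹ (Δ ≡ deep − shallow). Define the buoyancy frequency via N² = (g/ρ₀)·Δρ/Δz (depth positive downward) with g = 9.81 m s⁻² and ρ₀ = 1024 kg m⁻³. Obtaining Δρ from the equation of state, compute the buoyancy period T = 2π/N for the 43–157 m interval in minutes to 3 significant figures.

7.35 min

ΔT = -2.5 K, ΔS = +2.42 psu (deep − shallow).
Δρ/ρ₀ = −αΔT + βΔS = 4.00 × 10⁻⁴ + 1.9602 × 10⁻³ = 2.3602 × 10⁻³, so Δρ ≈ 2.417 kg m⁻³.
N² = (g/ρ₀)·Δρ/Δz = g·(Δρ/ρ₀)/Δz = 9.81 × 2.3602 × 10⁻³ / 114 = 2.0310 × 10⁻⁴ s⁻².
N = √(2.0310 × 10⁻⁴) = 0.014251 rad s⁻¹ → T = 2π/N = 440.89 s = 7.3482 min ≈ 7.35 min.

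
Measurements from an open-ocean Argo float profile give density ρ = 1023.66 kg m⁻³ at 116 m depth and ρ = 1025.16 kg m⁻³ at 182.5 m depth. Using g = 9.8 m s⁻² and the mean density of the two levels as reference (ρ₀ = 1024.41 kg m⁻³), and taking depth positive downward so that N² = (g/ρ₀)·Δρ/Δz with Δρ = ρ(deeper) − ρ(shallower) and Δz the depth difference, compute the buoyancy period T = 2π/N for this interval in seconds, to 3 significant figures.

428 s

Δρ = 1025.16 − 1023.66 = 1.50 kg m⁻³ over Δz = 182.5 − 116 = 66.5 m.
N² = (9.8/1024.41) × (1.50/66.5) = 2.1579 × 10⁻⁴ s⁻².
N = √(2.1579 × 10⁻⁴) = 0.014690 rad s⁻¹, so T = 2π/N = 427.72 s ≈ 428 s.
N² > 0, so the interval is statically stable.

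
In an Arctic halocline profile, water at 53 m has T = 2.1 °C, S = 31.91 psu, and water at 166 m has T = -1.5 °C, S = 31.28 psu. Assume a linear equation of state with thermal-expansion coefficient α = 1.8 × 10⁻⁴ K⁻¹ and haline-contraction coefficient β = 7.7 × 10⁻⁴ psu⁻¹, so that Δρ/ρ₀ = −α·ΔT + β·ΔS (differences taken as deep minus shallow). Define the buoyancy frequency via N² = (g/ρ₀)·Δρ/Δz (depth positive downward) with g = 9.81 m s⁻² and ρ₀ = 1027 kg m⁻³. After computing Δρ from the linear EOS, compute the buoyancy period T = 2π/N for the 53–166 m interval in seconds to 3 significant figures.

1.67 × 10³ s

ΔT = -3.6 K, ΔS = -0.63 psu (deep − shallow).
Δρ/ρ₀ = −αΔT + βΔS = 6.48 × 10⁻⁴ − 4.851 × 10⁻⁴ = 1.629 × 10⁻⁴, so Δρ ≈ 0.1673 kg m⁻³.
N² = (g/ρ₀)·Δρ/Δz = g·(Δρ/ρ₀)/Δz = 9.81 × 1.629 × 10⁻⁴ / 113 = 1.4142 × 10⁻⁵ s⁻².
N = √(1.4142 × 10⁻⁵) = 3.7606 × 10⁻³ rad s⁻¹ → T = 2π/N = 1.6708 × 10³ s ≈ 1.67 × 10³ s.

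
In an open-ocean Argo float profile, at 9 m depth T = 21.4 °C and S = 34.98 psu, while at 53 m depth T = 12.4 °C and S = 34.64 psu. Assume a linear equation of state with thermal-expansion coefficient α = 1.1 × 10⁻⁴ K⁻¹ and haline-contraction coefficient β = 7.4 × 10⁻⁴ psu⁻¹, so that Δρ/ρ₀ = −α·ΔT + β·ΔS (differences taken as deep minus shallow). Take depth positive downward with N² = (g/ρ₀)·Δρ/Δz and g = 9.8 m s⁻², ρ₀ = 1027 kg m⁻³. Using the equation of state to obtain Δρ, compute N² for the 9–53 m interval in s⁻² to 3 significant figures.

ΔT = -9.0 K, ΔS = -0.34 psu (deep − shallow).
Δρ/ρ₀ = −αΔT + βΔS = 9.90 × 10⁻⁴ − 2.516 × 10⁻⁴ = 7.384 × 10⁻⁴, so Δρ ≈ 0.7583 kg m⁻³.
N² = (g/ρ₀)·Δρ/Δz = g·(Δρ/ρ₀)/Δz = 9.8 × 7.384 × 10⁻⁴ / 44 = 1.6446 × 10⁻⁴ s⁻² ≈ 1.64 × 10⁻⁴ s⁻².

1.64 × 10⁻⁴ s⁻²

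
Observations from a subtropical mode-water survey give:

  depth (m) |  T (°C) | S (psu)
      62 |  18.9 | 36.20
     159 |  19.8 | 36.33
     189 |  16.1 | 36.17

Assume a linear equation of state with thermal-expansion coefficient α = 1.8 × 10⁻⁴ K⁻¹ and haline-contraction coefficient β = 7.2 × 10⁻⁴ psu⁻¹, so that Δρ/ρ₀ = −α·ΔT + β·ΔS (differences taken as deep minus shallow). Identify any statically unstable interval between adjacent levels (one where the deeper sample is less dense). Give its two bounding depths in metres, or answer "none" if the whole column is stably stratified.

62–159 m

Evaluate Δρ/ρ₀ = −αΔT + βΔS across each adjacent pair:
  62–159 m: −αΔT+βΔS = −(1.8 × 10⁻⁴)(+0.9)+(7.2 × 10⁻⁴)(+0.13) = -6.8 × 10⁻⁵ → UNSTABLE
  159–189 m: −αΔT+βΔS = −(1.8 × 10⁻⁴)(-3.7)+(7.2 × 10⁻⁴)(-0.16) = 5.5 × 10⁻⁴ → stable
The 62–159 m interval has Δρ < 0: lighter water underlies denser water.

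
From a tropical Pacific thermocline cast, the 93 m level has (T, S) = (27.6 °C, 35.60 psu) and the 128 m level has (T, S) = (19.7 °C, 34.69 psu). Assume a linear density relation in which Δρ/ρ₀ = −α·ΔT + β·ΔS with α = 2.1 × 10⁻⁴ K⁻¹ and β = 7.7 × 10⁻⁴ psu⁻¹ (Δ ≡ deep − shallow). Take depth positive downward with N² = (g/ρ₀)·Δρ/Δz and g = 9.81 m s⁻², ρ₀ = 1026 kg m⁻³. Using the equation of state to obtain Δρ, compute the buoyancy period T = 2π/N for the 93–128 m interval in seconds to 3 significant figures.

383 s

ΔT = -7.9 K, ΔS = -0.91 psu (deep − shallow).
Δρ/ρ₀ = −αΔT + βΔS = 1.659 × 10⁻³ − 7.007 × 10⁻⁴ = 9.583 × 10⁻⁴, so Δρ ≈ 0.9832 kg m⁻³.
N² = (g/ρ₀)·Δρ/Δz = g·(Δρ/ρ₀)/Δz = 9.81 × 9.583 × 10⁻⁴ / 35 = 2.6860 × 10⁻⁴ s⁻².
N = √(2.6860 × 10⁻⁴) = 0.016389 rad s⁻¹ → T = 2π/N = 383.38 s ≈ 383 s.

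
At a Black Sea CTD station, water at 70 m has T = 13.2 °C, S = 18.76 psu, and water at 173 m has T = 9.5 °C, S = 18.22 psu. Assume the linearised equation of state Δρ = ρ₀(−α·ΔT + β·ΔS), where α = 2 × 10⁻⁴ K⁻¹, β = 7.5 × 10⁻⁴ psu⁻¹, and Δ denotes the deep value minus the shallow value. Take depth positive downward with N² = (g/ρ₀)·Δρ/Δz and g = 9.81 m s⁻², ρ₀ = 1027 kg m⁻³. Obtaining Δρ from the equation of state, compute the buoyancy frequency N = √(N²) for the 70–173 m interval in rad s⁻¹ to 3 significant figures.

ΔT = -3.7 K, ΔS = -0.54 psu (deep − shallow).
Δρ/ρ₀ = −αΔT + βΔS = 7.40 × 10⁻⁴ − 4.05 × 10⁻⁴ = 3.35 × 10⁻⁴, so Δρ ≈ 0.3440 kg m⁻³.
N² = (g/ρ₀)·Δρ/Δz = g·(Δρ/ρ₀)/Δz = 9.81 × 3.35 × 10⁻⁴ / 103 = 3.1906 × 10⁻⁵ s⁻².
N = √(3.1906 × 10⁻⁵) = 5.6485 × 10⁻³ rad s⁻¹ ≈ 5.65 × 10⁻³ rad s⁻¹.

5.65 × 10⁻³ rad s⁻¹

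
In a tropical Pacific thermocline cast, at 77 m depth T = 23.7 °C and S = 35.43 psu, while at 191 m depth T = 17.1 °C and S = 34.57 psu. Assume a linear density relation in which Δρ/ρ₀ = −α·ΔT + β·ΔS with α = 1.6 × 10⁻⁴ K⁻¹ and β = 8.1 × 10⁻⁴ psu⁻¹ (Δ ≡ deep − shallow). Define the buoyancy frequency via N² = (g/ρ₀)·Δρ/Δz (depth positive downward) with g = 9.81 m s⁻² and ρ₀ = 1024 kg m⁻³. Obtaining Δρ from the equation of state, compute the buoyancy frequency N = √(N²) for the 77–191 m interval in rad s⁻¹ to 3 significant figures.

5.56 × 10⁻³ rad s⁻¹

ΔT = -6.6 K, ΔS = -0.86 psu (deep − shallow).
Δρ/ρ₀ = −αΔT + βΔS = 1.056 × 10⁻³ − 6.966 × 10⁻⁴ = 3.594 × 10⁻⁴, so Δρ ≈ 0.3680 kg m⁻³.
N² = (g/ρ₀)·Δρ/Δz = g·(Δρ/ρ₀)/Δz = 9.81 × 3.594 × 10⁻⁴ / 114 = 3.0927 × 10⁻⁵ s⁻².
N = √(3.0927 × 10⁻⁵) = 5.5612 × 10⁻³ rad s⁻¹ ≈ 5.56 × 10⁻³ rad s⁻¹.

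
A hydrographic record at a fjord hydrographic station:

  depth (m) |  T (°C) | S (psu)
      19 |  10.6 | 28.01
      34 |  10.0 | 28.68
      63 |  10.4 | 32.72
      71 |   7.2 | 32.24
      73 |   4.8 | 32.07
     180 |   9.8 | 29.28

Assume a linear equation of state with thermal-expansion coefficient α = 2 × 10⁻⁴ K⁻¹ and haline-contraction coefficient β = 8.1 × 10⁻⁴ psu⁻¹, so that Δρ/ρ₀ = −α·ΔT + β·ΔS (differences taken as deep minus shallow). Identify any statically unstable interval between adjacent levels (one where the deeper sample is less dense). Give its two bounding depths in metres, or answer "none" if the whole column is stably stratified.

Evaluate Δρ/ρ₀ = −αΔT + βΔS across each adjacent pair:
  19–34 m: −αΔT+βΔS = −(2 × 10⁻⁴)(-0.6)+(8.1 × 10⁻⁴)(+0.67) = 6.6 × 10⁻⁴ → stable
  34–63 m: −αΔT+βΔS = −(2 × 10⁻⁴)(+0.4)+(8.1 × 10⁻⁴)(+4.04) = 3.2 × 10⁻³ → stable
  63–71 m: −αΔT+βΔS = −(2 × 10⁻⁴)(-3.2)+(8.1 × 10⁻⁴)(-0.48) = 2.5 × 10⁻⁴ → stable
  71–73 m: −αΔT+βΔS = −(2 × 10⁻⁴)(-2.4)+(8.1 × 10⁻⁴)(-0.17) = 3.4 × 10⁻⁴ → stable
  73–180 m: −αΔT+βΔS = −(2 × 10⁻⁴)(+5.0)+(8.1 × 10⁻⁴)(-2.79) = -3.3 × 10⁻³ → UNSTABLE
The 73–180 m interval has Δρ < 0: lighter water underlies denser water.

73–180 m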